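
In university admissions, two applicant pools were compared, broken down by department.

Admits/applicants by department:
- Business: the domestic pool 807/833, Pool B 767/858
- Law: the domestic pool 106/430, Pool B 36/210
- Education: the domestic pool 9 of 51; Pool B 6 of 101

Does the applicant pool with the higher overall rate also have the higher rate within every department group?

Business: the domestic pool 807/833 = 96.9%, Pool B 767/858 = 89.4% → the domestic pool
Law: the domestic pool 106/430 = 24.7%, Pool B 36/210 = 17.1% → the domestic pool
Education: the domestic pool 9/51 = 17.6%, Pool B 6/101 = 5.9% → the domestic pool
Overall: the domestic pool 922/1314 = 70.2%, Pool B 809/1169 = 69.2% → the domestic pool
The domestic pool wins overall and in every department group — no reversal.

Yes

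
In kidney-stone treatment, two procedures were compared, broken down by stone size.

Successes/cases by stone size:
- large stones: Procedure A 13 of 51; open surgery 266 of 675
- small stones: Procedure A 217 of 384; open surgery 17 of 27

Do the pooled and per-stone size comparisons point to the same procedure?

Large stones: Procedure A 13/51 = 25.5%, open surgery 266/675 = 39.4% → open surgery
Small stones: Procedure A 217/384 = 56.5%, open surgery 17/27 = 63.0% → open surgery
Overall: Procedure A 230/435 = 52.9%, open surgery 283/702 = 40.3% → Procedure A
Open surgery wins each stone group but Procedure A wins overall — the comparison reverses. Open surgery's cases skew toward large stones, which has a lower base rate.

No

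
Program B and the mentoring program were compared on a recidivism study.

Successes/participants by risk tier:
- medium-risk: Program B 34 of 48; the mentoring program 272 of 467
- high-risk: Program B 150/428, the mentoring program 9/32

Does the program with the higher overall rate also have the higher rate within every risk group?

No

Medium-risk: Program B 34/48 = 70.8%, the mentoring program 272/467 = 58.2% → Program B
High-risk: Program B 150/428 = 35.0%, the mentoring program 9/32 = 28.1% → Program B
Overall: Program B 184/476 = 38.7%, the mentoring program 281/499 = 56.3% → the mentoring program
Program B wins each risk group but the mentoring program wins overall — the comparison reverses. Program B's participants skew toward high-risk, which has a lower base rate.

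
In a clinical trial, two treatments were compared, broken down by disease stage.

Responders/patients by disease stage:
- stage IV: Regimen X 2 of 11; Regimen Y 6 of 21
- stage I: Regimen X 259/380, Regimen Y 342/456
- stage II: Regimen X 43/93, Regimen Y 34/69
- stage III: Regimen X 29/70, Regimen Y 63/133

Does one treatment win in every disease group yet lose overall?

Stage IV: Regimen X 2/11 = 18.2%, Regimen Y 6/21 = 28.6% → Regimen Y
Stage I: Regimen X 259/380 = 68.2%, Regimen Y 342/456 = 75.0% → Regimen Y
Stage II: Regimen X 43/93 = 46.2%, Regimen Y 34/69 = 49.3% → Regimen Y
Stage III: Regimen X 29/70 = 41.4%, Regimen Y 63/133 = 47.4% → Regimen Y
Overall: Regimen X 333/554 = 60.1%, Regimen Y 445/679 = 65.5% → Regimen Y
Regimen Y wins overall and in every disease group — no reversal.

No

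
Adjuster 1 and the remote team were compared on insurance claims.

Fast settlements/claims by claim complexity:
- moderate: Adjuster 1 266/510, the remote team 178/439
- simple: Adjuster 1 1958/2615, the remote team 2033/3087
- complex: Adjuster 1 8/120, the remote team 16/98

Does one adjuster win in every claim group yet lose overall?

No

Moderate: Adjuster 1 266/510 = 52.2%, the remote team 178/439 = 40.5% → Adjuster 1
Simple: Adjuster 1 1958/2615 = 74.9%, the remote team 2033/3087 = 65.9% → Adjuster 1
Complex: Adjuster 1 8/120 = 6.7%, the remote team 16/98 = 16.3% → the remote team
Overall: Adjuster 1 2232/3245 = 68.8%, the remote team 2227/3624 = 61.5% → Adjuster 1
Neither sweeps: Adjuster 1 wins 2 of 3 groups, the remote team wins 1. Adjuster 1 wins overall but not every group — no Simpson reversal.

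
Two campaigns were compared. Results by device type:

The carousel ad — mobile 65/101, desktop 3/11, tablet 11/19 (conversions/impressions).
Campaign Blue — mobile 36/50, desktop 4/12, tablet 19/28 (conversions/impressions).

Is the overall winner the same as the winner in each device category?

Mobile: the carousel ad 65/101 = 64.4%, Campaign Blue 36/50 = 72.0% → Campaign Blue
Desktop: the carousel ad 3/11 = 27.3%, Campaign Blue 4/12 = 33.3% → Campaign Blue
Tablet: the carousel ad 11/19 = 57.9%, Campaign Blue 19/28 = 67.9% → Campaign Blue
Overall: the carousel ad 79/131 = 60.3%, Campaign Blue 59/90 = 65.6% → Campaign Blue
Campaign Blue wins overall and in every device group — no reversal.

Yes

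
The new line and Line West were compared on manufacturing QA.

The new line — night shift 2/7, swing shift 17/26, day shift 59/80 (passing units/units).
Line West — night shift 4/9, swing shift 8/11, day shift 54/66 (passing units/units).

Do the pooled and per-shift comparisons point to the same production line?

Night shift: the new line 2/7 = 28.6%, Line West 4/9 = 44.4% → Line West
Swing shift: the new line 17/26 = 65.4%, Line West 8/11 = 72.7% → Line West
Day shift: the new line 59/80 = 73.8%, Line West 54/66 = 81.8% → Line West
Overall: the new line 78/113 = 69.0%, Line West 66/86 = 76.7% → Line West
Line West wins overall and in every shift group — no reversal.

Yes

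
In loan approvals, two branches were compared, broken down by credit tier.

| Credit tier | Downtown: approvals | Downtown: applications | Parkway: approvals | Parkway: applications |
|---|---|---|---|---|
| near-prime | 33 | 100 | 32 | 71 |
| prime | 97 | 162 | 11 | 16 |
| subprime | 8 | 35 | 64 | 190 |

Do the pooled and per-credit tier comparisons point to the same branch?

Near-prime: Downtown 33/100 = 33.0%, Parkway 32/71 = 45.1% → Parkway
Prime: Downtown 97/162 = 59.9%, Parkway 11/16 = 68.8% → Parkway
Subprime: Downtown 8/35 = 22.9%, Parkway 64/190 = 33.7% → Parkway
Overall: Downtown 138/297 = 46.5%, Parkway 107/277 = 38.6% → Downtown
Parkway wins each credit group but Downtown wins overall — the comparison reverses. Parkway's applications skew toward subprime, which has a lower base rate.

No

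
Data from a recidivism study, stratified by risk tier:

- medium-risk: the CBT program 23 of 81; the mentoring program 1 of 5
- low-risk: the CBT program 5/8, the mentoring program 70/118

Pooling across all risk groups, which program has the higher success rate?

Medium-risk: the CBT program 23/81 = 28.4%, the mentoring program 1/5 = 20.0% → the CBT program
Low-risk: the CBT program 5/8 = 62.5%, the mentoring program 70/118 = 59.3% → the CBT program
Overall: the CBT program 28/89 = 31.5%, the mentoring program 71/123 = 57.7% → the mentoring program
(The CBT program wins every risk group but the mentoring program wins overall — the CBT program's participants skew toward the low-rate medium-risk group.)

the mentoring program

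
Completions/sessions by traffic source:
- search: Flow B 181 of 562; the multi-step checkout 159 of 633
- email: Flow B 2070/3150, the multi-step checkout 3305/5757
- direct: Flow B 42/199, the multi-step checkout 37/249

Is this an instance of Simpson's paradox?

Search: Flow B 181/562 = 32.2%, the multi-step checkout 159/633 = 25.1% → Flow B
Email: Flow B 2070/3150 = 65.7%, the multi-step checkout 3305/5757 = 57.4% → Flow B
Direct: Flow B 42/199 = 21.1%, the multi-step checkout 37/249 = 14.9% → Flow B
Overall: Flow B 2293/3911 = 58.6%, the multi-step checkout 3501/6639 = 52.7% → Flow B
Flow B wins overall and in every traffic group — no reversal.

No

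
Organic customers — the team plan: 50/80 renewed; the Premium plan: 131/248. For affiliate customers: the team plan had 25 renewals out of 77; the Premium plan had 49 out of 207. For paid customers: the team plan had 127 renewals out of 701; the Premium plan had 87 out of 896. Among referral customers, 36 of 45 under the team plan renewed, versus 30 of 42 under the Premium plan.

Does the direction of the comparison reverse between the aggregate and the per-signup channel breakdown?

No

Organic: the team plan 50/80 = 62.5%, the Premium plan 131/248 = 52.8% → the team plan
Affiliate: the team plan 25/77 = 32.5%, the Premium plan 49/207 = 23.7% → the team plan
Paid: the team plan 127/701 = 18.1%, the Premium plan 87/896 = 9.7% → the team plan
Referral: the team plan 36/45 = 80.0%, the Premium plan 30/42 = 71.4% → the team plan
Overall: the team plan 238/903 = 26.4%, the Premium plan 297/1393 = 21.3% → the team plan
The team plan wins overall and in every signup group — no reversal.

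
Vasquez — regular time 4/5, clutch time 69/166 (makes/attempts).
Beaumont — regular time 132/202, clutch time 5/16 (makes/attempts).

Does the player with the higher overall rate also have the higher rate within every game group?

Regular time: Vasquez 4/5 = 80.0%, Beaumont 132/202 = 65.3% → Vasquez
Clutch time: Vasquez 69/166 = 41.6%, Beaumont 5/16 = 31.2% → Vasquez
Overall: Vasquez 73/171 = 42.7%, Beaumont 137/218 = 62.8% → Beaumont
Vasquez wins each game group but Beaumont wins overall — the comparison reverses. Vasquez's attempts skew toward clutch time, which has a lower base rate.

No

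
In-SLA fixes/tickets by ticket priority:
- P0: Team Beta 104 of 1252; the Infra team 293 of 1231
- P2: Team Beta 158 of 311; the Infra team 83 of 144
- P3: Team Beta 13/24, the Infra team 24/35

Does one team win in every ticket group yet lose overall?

No

P0: Team Beta 104/1252 = 8.3%, the Infra team 293/1231 = 23.8% → the Infra team
P2: Team Beta 158/311 = 50.8%, the Infra team 83/144 = 57.6% → the Infra team
P3: Team Beta 13/24 = 54.2%, the Infra team 24/35 = 68.6% → the Infra team
Overall: Team Beta 275/1587 = 17.3%, the Infra team 400/1410 = 28.4% → the Infra team
The Infra team wins overall and in every ticket group — no reversal.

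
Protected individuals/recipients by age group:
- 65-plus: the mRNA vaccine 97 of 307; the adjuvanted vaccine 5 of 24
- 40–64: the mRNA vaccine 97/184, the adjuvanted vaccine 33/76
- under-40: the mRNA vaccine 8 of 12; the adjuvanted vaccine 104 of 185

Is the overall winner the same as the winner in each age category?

No

65-plus: the mRNA vaccine 97/307 = 31.6%, the adjuvanted vaccine 5/24 = 20.8% → the mRNA vaccine
40–64: the mRNA vaccine 97/184 = 52.7%, the adjuvanted vaccine 33/76 = 43.4% → the mRNA vaccine
Under-40: the mRNA vaccine 8/12 = 66.7%, the adjuvanted vaccine 104/185 = 56.2% → the mRNA vaccine
Overall: the mRNA vaccine 202/503 = 40.2%, the adjuvanted vaccine 142/285 = 49.8% → the adjuvanted vaccine
The mRNA vaccine wins each age group but the adjuvanted vaccine wins overall — the comparison reverses. The mRNA vaccine's recipients skew toward 65-plus, which has a lower base rate.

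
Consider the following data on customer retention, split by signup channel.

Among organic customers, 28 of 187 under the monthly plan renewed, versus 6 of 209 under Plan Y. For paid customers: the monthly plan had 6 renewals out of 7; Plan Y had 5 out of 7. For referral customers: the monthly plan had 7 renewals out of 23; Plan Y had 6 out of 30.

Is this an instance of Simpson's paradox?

No

Organic: the monthly plan 28/187 = 15.0%, Plan Y 6/209 = 2.9% → the monthly plan
Paid: the monthly plan 6/7 = 85.7%, Plan Y 5/7 = 71.4% → the monthly plan
Referral: the monthly plan 7/23 = 30.4%, Plan Y 6/30 = 20.0% → the monthly plan
Overall: the monthly plan 41/217 = 18.9%, Plan Y 17/246 = 6.9% → the monthly plan
The monthly plan wins overall and in every signup group — no reversal.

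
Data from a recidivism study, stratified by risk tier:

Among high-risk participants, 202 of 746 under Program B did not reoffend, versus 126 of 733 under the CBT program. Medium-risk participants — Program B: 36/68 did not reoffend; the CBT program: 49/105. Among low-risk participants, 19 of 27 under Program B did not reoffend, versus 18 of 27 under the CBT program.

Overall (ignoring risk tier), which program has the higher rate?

Program B

High-risk: Program B 202/746 = 27.1%, the CBT program 126/733 = 17.2% → Program B
Medium-risk: Program B 36/68 = 52.9%, the CBT program 49/105 = 46.7% → Program B
Low-risk: Program B 19/27 = 70.4%, the CBT program 18/27 = 66.7% → Program B
Overall: Program B 257/841 = 30.6%, the CBT program 193/865 = 22.3% → Program B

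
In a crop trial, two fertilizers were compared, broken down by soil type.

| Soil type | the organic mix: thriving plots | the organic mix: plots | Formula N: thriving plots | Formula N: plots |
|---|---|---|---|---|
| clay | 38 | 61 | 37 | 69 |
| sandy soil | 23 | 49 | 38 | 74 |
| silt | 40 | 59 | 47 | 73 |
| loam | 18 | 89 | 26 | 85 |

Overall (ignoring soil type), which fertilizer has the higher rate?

Formula N

Clay: the organic mix 38/61 = 62.3%, Formula N 37/69 = 53.6% → the organic mix
Sandy soil: the organic mix 23/49 = 46.9%, Formula N 38/74 = 51.4% → Formula N
Silt: the organic mix 40/59 = 67.8%, Formula N 47/73 = 64.4% → the organic mix
Loam: the organic mix 18/89 = 20.2%, Formula N 26/85 = 30.6% → Formula N
Overall: the organic mix 119/258 = 46.1%, Formula N 148/301 = 49.2% → Formula N
(Neither sweeps every soil group, but Formula N has the higher pooled rate.)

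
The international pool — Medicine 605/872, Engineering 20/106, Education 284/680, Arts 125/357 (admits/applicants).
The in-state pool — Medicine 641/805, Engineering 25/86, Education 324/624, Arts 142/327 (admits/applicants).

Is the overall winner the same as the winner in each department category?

Yes

Medicine: the international pool 605/872 = 69.4%, the in-state pool 641/805 = 79.6% → the in-state pool
Engineering: the international pool 20/106 = 18.9%, the in-state pool 25/86 = 29.1% → the in-state pool
Education: the international pool 284/680 = 41.8%, the in-state pool 324/624 = 51.9% → the in-state pool
Arts: the international pool 125/357 = 35.0%, the in-state pool 142/327 = 43.4% → the in-state pool
Overall: the international pool 1034/2015 = 51.3%, the in-state pool 1132/1842 = 61.5% → the in-state pool
The in-state pool wins overall and in every department group — no reversal.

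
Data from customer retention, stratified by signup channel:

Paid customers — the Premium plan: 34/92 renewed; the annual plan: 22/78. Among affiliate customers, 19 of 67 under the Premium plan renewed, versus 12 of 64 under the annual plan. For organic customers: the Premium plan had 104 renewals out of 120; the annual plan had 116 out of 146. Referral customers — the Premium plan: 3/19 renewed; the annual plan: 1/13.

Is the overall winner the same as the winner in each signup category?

Yes

Paid: the Premium plan 34/92 = 37.0%, the annual plan 22/78 = 28.2% → the Premium plan
Affiliate: the Premium plan 19/67 = 28.4%, the annual plan 12/64 = 18.8% → the Premium plan
Organic: the Premium plan 104/120 = 86.7%, the annual plan 116/146 = 79.5% → the Premium plan
Referral: the Premium plan 3/19 = 15.8%, the annual plan 1/13 = 7.7% → the Premium plan
Overall: the Premium plan 160/298 = 53.7%, the annual plan 151/301 = 50.2% → the Premium plan
The Premium plan wins overall and in every signup group — no reversal.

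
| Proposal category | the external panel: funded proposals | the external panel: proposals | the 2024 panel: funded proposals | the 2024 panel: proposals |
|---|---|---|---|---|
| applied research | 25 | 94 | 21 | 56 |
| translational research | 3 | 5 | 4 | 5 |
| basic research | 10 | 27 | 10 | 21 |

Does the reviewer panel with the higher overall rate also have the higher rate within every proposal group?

Applied research: the external panel 25/94 = 26.6%, the 2024 panel 21/56 = 37.5% → the 2024 panel
Translational research: the external panel 3/5 = 60.0%, the 2024 panel 4/5 = 80.0% → the 2024 panel
Basic research: the external panel 10/27 = 37.0%, the 2024 panel 10/21 = 47.6% → the 2024 panel
Overall: the external panel 38/126 = 30.2%, the 2024 panel 35/82 = 42.7% → the 2024 panel
The 2024 panel wins overall and in every proposal group — no reversal.

Yes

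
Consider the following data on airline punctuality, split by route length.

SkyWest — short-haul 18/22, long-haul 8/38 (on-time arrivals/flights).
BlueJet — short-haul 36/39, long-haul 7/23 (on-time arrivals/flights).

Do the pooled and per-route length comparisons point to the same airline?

Short-haul: SkyWest 18/22 = 81.8%, BlueJet 36/39 = 92.3% → BlueJet
Long-haul: SkyWest 8/38 = 21.1%, BlueJet 7/23 = 30.4% → BlueJet
Overall: SkyWest 26/60 = 43.3%, BlueJet 43/62 = 69.4% → BlueJet
BlueJet wins overall and in every route group — no reversal.

Yes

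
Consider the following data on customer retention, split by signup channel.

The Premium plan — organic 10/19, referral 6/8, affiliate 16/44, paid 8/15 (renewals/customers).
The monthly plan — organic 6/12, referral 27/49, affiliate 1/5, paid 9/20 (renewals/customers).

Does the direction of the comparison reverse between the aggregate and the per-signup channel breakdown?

Yes

Organic: the Premium plan 10/19 = 52.6%, the monthly plan 6/12 = 50.0% → the Premium plan
Referral: the Premium plan 6/8 = 75.0%, the monthly plan 27/49 = 55.1% → the Premium plan
Affiliate: the Premium plan 16/44 = 36.4%, the monthly plan 1/5 = 20.0% → the Premium plan
Paid: the Premium plan 8/15 = 53.3%, the monthly plan 9/20 = 45.0% → the Premium plan
Overall: the Premium plan 40/86 = 46.5%, the monthly plan 43/86 = 50.0% → the monthly plan
The Premium plan wins each signup group but the monthly plan wins overall — the comparison reverses. The Premium plan's customers skew toward affiliate, which has a lower base rate.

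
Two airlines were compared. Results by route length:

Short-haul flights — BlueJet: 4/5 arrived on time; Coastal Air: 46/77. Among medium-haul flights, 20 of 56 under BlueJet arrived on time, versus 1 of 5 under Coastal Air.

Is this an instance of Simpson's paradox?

Yes

Short-haul: BlueJet 4/5 = 80.0%, Coastal Air 46/77 = 59.7% → BlueJet
Medium-haul: BlueJet 20/56 = 35.7%, Coastal Air 1/5 = 20.0% → BlueJet
Overall: BlueJet 24/61 = 39.3%, Coastal Air 47/82 = 57.3% → Coastal Air
BlueJet wins each route group but Coastal Air wins overall — the comparison reverses. BlueJet's flights skew toward medium-haul, which has a lower base rate.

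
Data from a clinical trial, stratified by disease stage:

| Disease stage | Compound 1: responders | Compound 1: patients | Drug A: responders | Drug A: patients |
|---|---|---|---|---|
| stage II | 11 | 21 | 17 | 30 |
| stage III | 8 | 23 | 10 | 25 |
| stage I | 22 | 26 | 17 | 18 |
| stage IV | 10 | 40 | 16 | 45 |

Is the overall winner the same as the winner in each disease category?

Yes

Stage II: Compound 1 11/21 = 52.4%, Drug A 17/30 = 56.7% → Drug A
Stage III: Compound 1 8/23 = 34.8%, Drug A 10/25 = 40.0% → Drug A
Stage I: Compound 1 22/26 = 84.6%, Drug A 17/18 = 94.4% → Drug A
Stage IV: Compound 1 10/40 = 25.0%, Drug A 16/45 = 35.6% → Drug A
Overall: Compound 1 51/110 = 46.4%, Drug A 60/118 = 50.8% → Drug A
Drug A wins overall and in every disease group — no reversal.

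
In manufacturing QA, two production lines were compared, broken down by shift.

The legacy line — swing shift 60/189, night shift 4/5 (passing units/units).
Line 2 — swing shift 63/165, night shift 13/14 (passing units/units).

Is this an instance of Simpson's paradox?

No

Swing shift: the legacy line 60/189 = 31.7%, Line 2 63/165 = 38.2% → Line 2
Night shift: the legacy line 4/5 = 80.0%, Line 2 13/14 = 92.9% → Line 2
Overall: the legacy line 64/194 = 33.0%, Line 2 76/179 = 42.5% → Line 2
Line 2 wins overall and in every shift group — no reversal.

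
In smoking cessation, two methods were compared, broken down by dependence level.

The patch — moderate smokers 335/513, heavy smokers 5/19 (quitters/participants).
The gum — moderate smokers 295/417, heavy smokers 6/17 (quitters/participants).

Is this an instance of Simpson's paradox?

No

Moderate smokers: the patch 335/513 = 65.3%, the gum 295/417 = 70.7% → the gum
Heavy smokers: the patch 5/19 = 26.3%, the gum 6/17 = 35.3% → the gum
Overall: the patch 340/532 = 63.9%, the gum 301/434 = 69.4% → the gum
The gum wins overall and in every dependence group — no reversal.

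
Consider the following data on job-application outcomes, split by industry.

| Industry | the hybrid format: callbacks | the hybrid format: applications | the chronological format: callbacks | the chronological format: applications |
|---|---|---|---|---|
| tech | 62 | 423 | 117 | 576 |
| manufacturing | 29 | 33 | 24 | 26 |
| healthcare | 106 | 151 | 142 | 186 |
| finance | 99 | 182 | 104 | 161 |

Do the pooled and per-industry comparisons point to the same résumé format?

Yes

Tech: the hybrid format 62/423 = 14.7%, the chronological format 117/576 = 20.3% → the chronological format
Manufacturing: the hybrid format 29/33 = 87.9%, the chronological format 24/26 = 92.3% → the chronological format
Healthcare: the hybrid format 106/151 = 70.2%, the chronological format 142/186 = 76.3% → the chronological format
Finance: the hybrid format 99/182 = 54.4%, the chronological format 104/161 = 64.6% → the chronological format
Overall: the hybrid format 296/789 = 37.5%, the chronological format 387/949 = 40.8% → the chronological format
The chronological format wins overall and in every industry group — no reversal.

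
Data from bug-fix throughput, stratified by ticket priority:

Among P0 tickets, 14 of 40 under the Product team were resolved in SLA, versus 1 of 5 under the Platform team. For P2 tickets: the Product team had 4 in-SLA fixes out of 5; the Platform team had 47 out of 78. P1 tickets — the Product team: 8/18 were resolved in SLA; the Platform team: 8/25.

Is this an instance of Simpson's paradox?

P0: the Product team 14/40 = 35.0%, the Platform team 1/5 = 20.0% → the Product team
P2: the Product team 4/5 = 80.0%, the Platform team 47/78 = 60.3% → the Product team
P1: the Product team 8/18 = 44.4%, the Platform team 8/25 = 32.0% → the Product team
Overall: the Product team 26/63 = 41.3%, the Platform team 56/108 = 51.9% → the Platform team
The Product team wins each ticket group but the Platform team wins overall — the comparison reverses. The Product team's tickets skew toward P0, which has a lower base rate.

Yes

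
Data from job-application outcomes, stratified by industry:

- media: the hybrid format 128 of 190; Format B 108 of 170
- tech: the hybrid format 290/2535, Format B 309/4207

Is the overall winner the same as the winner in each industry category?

Yes

Media: the hybrid format 128/190 = 67.4%, Format B 108/170 = 63.5% → the hybrid format
Tech: the hybrid format 290/2535 = 11.4%, Format B 309/4207 = 7.3% → the hybrid format
Overall: the hybrid format 418/2725 = 15.3%, Format B 417/4377 = 9.5% → the hybrid format
The hybrid format wins overall and in every industry group — no reversal.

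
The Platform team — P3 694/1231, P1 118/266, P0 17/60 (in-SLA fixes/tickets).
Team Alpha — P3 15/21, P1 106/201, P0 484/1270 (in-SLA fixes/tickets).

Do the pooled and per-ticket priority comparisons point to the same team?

No

P3: the Platform team 694/1231 = 56.4%, Team Alpha 15/21 = 71.4% → Team Alpha
P1: the Platform team 118/266 = 44.4%, Team Alpha 106/201 = 52.7% → Team Alpha
P0: the Platform team 17/60 = 28.3%, Team Alpha 484/1270 = 38.1% → Team Alpha
Overall: the Platform team 829/1557 = 53.2%, Team Alpha 605/1492 = 40.5% → the Platform team
Team Alpha wins each ticket group but the Platform team wins overall — the comparison reverses. Team Alpha's tickets skew toward P0, which has a lower base rate.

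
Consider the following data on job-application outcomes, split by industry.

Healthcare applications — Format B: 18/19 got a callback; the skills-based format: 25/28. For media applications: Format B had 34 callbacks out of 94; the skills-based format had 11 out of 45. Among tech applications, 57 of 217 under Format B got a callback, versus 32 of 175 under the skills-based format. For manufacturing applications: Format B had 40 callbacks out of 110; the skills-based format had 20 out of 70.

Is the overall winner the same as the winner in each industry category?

Yes

Healthcare: Format B 18/19 = 94.7%, the skills-based format 25/28 = 89.3% → Format B
Media: Format B 34/94 = 36.2%, the skills-based format 11/45 = 24.4% → Format B
Tech: Format B 57/217 = 26.3%, the skills-based format 32/175 = 18.3% → Format B
Manufacturing: Format B 40/110 = 36.4%, the skills-based format 20/70 = 28.6% → Format B
Overall: Format B 149/440 = 33.9%, the skills-based format 88/318 = 27.7% → Format B
Format B wins overall and in every industry group — no reversal.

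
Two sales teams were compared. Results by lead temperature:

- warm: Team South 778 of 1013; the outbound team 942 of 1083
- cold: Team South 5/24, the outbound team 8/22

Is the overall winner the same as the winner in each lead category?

Warm: Team South 778/1013 = 76.8%, the outbound team 942/1083 = 87.0% → the outbound team
Cold: Team South 5/24 = 20.8%, the outbound team 8/22 = 36.4% → the outbound team
Overall: Team South 783/1037 = 75.5%, the outbound team 950/1105 = 86.0% → the outbound team
The outbound team wins overall and in every lead group — no reversal.

Yes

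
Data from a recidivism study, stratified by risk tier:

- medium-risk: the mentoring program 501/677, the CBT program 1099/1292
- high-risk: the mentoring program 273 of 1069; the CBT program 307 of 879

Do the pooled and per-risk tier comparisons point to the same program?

Medium-risk: the mentoring program 501/677 = 74.0%, the CBT program 1099/1292 = 85.1% → the CBT program
High-risk: the mentoring program 273/1069 = 25.5%, the CBT program 307/879 = 34.9% → the CBT program
Overall: the mentoring program 774/1746 = 44.3%, the CBT program 1406/2171 = 64.8% → the CBT program
The CBT program wins overall and in every risk group — no reversal.

Yes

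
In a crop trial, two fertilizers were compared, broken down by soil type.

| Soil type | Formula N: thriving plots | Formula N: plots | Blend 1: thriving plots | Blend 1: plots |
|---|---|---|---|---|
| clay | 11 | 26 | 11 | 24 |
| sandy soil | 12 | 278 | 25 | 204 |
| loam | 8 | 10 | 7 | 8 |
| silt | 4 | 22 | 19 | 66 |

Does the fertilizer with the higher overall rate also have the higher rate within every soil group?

Yes

Clay: Formula N 11/26 = 42.3%, Blend 1 11/24 = 45.8% → Blend 1
Sandy soil: Formula N 12/278 = 4.3%, Blend 1 25/204 = 12.3% → Blend 1
Loam: Formula N 8/10 = 80.0%, Blend 1 7/8 = 87.5% → Blend 1
Silt: Formula N 4/22 = 18.2%, Blend 1 19/66 = 28.8% → Blend 1
Overall: Formula N 35/336 = 10.4%, Blend 1 62/302 = 20.5% → Blend 1
Blend 1 wins overall and in every soil group — no reversal.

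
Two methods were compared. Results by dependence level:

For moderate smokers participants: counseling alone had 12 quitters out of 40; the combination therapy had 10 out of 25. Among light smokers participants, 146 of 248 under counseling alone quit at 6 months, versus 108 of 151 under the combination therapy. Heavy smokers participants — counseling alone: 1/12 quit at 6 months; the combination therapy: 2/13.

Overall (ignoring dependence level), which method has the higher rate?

Moderate smokers: counseling alone 12/40 = 30.0%, the combination therapy 10/25 = 40.0% → the combination therapy
Light smokers: counseling alone 146/248 = 58.9%, the combination therapy 108/151 = 71.5% → the combination therapy
Heavy smokers: counseling alone 1/12 = 8.3%, the combination therapy 2/13 = 15.4% → the combination therapy
Overall: counseling alone 159/300 = 53.0%, the combination therapy 120/189 = 63.5% → the combination therapy

the combination therapy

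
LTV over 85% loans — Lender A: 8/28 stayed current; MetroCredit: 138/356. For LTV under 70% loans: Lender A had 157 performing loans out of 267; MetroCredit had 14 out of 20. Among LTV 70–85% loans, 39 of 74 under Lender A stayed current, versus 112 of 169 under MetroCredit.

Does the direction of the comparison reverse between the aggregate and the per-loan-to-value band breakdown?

LTV over 85%: Lender A 8/28 = 28.6%, MetroCredit 138/356 = 38.8% → MetroCredit
LTV under 70%: Lender A 157/267 = 58.8%, MetroCredit 14/20 = 70.0% → MetroCredit
LTV 70–85%: Lender A 39/74 = 52.7%, MetroCredit 112/169 = 66.3% → MetroCredit
Overall: Lender A 204/369 = 55.3%, MetroCredit 264/545 = 48.4% → Lender A
MetroCredit wins each loan-to-value group but Lender A wins overall — the comparison reverses. MetroCredit's loans skew toward LTV over 85%, which has a lower base rate.

Yes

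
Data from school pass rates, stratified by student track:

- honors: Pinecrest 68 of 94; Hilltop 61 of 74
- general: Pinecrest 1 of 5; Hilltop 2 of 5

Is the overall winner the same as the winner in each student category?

Yes

Honors: Pinecrest 68/94 = 72.3%, Hilltop 61/74 = 82.4% → Hilltop
General: Pinecrest 1/5 = 20.0%, Hilltop 2/5 = 40.0% → Hilltop
Overall: Pinecrest 69/99 = 69.7%, Hilltop 63/79 = 79.7% → Hilltop
Hilltop wins overall and in every student group — no reversal.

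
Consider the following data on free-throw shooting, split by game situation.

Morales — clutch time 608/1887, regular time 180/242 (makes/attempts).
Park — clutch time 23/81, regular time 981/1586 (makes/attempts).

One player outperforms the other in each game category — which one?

Clutch time: Morales 608/1887 = 32.2%, Park 23/81 = 28.4% → Morales
Regular time: Morales 180/242 = 74.4%, Park 981/1586 = 61.9% → Morales
Morales has the higher rate in both groups.

Morales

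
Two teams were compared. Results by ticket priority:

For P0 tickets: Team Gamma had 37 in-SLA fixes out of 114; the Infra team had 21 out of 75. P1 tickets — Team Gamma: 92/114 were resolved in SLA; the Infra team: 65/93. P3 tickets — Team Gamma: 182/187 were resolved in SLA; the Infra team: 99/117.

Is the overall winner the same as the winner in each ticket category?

P0: Team Gamma 37/114 = 32.5%, the Infra team 21/75 = 28.0% → Team Gamma
P1: Team Gamma 92/114 = 80.7%, the Infra team 65/93 = 69.9% → Team Gamma
P3: Team Gamma 182/187 = 97.3%, the Infra team 99/117 = 84.6% → Team Gamma
Overall: Team Gamma 311/415 = 74.9%, the Infra team 185/285 = 64.9% → Team Gamma
Team Gamma wins overall and in every ticket group — no reversal.

Yes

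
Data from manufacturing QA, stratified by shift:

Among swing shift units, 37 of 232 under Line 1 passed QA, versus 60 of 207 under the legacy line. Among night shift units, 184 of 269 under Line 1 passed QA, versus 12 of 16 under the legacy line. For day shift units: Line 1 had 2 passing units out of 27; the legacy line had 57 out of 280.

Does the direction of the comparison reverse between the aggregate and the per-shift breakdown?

Yes

Swing shift: Line 1 37/232 = 15.9%, the legacy line 60/207 = 29.0% → the legacy line
Night shift: Line 1 184/269 = 68.4%, the legacy line 12/16 = 75.0% → the legacy line
Day shift: Line 1 2/27 = 7.4%, the legacy line 57/280 = 20.4% → the legacy line
Overall: Line 1 223/528 = 42.2%, the legacy line 129/503 = 25.6% → Line 1
The legacy line wins each shift group but Line 1 wins overall — the comparison reverses. The legacy line's units skew toward day shift, which has a lower base rate.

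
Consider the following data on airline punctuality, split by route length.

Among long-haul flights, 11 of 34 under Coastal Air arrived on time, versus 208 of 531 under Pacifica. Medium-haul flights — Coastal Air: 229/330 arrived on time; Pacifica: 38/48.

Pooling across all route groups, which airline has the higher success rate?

Long-haul: Coastal Air 11/34 = 32.4%, Pacifica 208/531 = 39.2% → Pacifica
Medium-haul: Coastal Air 229/330 = 69.4%, Pacifica 38/48 = 79.2% → Pacifica
Overall: Coastal Air 240/364 = 65.9%, Pacifica 246/579 = 42.5% → Coastal Air
(Pacifica wins every route group but Coastal Air wins overall — Pacifica's flights skew toward the low-rate long-haul group.)

Coastal Air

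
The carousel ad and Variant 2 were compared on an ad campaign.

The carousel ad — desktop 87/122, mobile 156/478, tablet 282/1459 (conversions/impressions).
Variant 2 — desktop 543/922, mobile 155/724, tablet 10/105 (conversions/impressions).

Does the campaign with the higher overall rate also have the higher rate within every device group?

No

Desktop: the carousel ad 87/122 = 71.3%, Variant 2 543/922 = 58.9% → the carousel ad
Mobile: the carousel ad 156/478 = 32.6%, Variant 2 155/724 = 21.4% → the carousel ad
Tablet: the carousel ad 282/1459 = 19.3%, Variant 2 10/105 = 9.5% → the carousel ad
Overall: the carousel ad 525/2059 = 25.5%, Variant 2 708/1751 = 40.4% → Variant 2
The carousel ad wins each device group but Variant 2 wins overall — the comparison reverses. The carousel ad's impressions skew toward tablet, which has a lower base rate.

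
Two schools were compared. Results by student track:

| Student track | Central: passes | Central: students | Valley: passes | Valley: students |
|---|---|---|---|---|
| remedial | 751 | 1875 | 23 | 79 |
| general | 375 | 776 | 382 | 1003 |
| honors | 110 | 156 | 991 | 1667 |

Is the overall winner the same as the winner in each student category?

No

Remedial: Central 751/1875 = 40.1%, Valley 23/79 = 29.1% → Central
General: Central 375/776 = 48.3%, Valley 382/1003 = 38.1% → Central
Honors: Central 110/156 = 70.5%, Valley 991/1667 = 59.4% → Central
Overall: Central 1236/2807 = 44.0%, Valley 1396/2749 = 50.8% → Valley
Central wins each student group but Valley wins overall — the comparison reverses. Central's students skew toward remedial, which has a lower base rate.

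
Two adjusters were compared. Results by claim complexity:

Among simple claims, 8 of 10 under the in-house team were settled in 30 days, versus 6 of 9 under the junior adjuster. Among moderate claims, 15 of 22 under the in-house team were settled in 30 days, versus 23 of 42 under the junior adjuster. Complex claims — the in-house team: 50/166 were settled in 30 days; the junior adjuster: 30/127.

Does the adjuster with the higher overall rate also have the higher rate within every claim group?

Yes

Simple: the in-house team 8/10 = 80.0%, the junior adjuster 6/9 = 66.7% → the in-house team
Moderate: the in-house team 15/22 = 68.2%, the junior adjuster 23/42 = 54.8% → the in-house team
Complex: the in-house team 50/166 = 30.1%, the junior adjuster 30/127 = 23.6% → the in-house team
Overall: the in-house team 73/198 = 36.9%, the junior adjuster 59/178 = 33.1% → the in-house team
The in-house team wins overall and in every claim group — no reversal.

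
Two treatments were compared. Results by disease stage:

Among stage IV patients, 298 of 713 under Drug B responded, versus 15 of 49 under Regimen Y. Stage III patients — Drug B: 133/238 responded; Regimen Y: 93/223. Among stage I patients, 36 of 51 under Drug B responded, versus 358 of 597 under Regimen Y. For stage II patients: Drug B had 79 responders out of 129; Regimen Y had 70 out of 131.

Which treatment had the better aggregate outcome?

Regimen Y

Stage IV: Drug B 298/713 = 41.8%, Regimen Y 15/49 = 30.6% → Drug B
Stage III: Drug B 133/238 = 55.9%, Regimen Y 93/223 = 41.7% → Drug B
Stage I: Drug B 36/51 = 70.6%, Regimen Y 358/597 = 60.0% → Drug B
Stage II: Drug B 79/129 = 61.2%, Regimen Y 70/131 = 53.4% → Drug B
Overall: Drug B 546/1131 = 48.3%, Regimen Y 536/1000 = 53.6% → Regimen Y
(Drug B wins every disease group but Regimen Y wins overall — Drug B's patients skew toward the low-rate stage IV group.)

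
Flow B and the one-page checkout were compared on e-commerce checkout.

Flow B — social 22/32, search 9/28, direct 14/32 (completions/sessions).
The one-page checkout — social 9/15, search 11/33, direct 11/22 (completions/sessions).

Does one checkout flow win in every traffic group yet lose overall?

Social: Flow B 22/32 = 68.8%, the one-page checkout 9/15 = 60.0% → Flow B
Search: Flow B 9/28 = 32.1%, the one-page checkout 11/33 = 33.3% → the one-page checkout
Direct: Flow B 14/32 = 43.8%, the one-page checkout 11/22 = 50.0% → the one-page checkout
Overall: Flow B 45/92 = 48.9%, the one-page checkout 31/70 = 44.3% → Flow B
Neither sweeps: Flow B wins 1 of 3 groups, the one-page checkout wins 2. Flow B wins overall but not every group — no Simpson reversal.

No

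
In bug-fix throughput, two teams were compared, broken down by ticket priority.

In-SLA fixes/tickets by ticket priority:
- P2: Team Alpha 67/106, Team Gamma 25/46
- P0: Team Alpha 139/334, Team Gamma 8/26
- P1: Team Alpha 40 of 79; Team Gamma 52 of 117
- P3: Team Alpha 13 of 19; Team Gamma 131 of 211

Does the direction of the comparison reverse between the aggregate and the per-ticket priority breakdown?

Yes

P2: Team Alpha 67/106 = 63.2%, Team Gamma 25/46 = 54.3% → Team Alpha
P0: Team Alpha 139/334 = 41.6%, Team Gamma 8/26 = 30.8% → Team Alpha
P1: Team Alpha 40/79 = 50.6%, Team Gamma 52/117 = 44.4% → Team Alpha
P3: Team Alpha 13/19 = 68.4%, Team Gamma 131/211 = 62.1% → Team Alpha
Overall: Team Alpha 259/538 = 48.1%, Team Gamma 216/400 = 54.0% → Team Gamma
Team Alpha wins each ticket group but Team Gamma wins overall — the comparison reverses. Team Alpha's tickets skew toward P0, which has a lower base rate.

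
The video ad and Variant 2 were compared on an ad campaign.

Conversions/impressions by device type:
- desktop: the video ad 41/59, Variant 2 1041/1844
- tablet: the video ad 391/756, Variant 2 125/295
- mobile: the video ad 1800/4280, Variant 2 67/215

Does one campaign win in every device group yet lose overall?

Yes

Desktop: the video ad 41/59 = 69.5%, Variant 2 1041/1844 = 56.5% → the video ad
Tablet: the video ad 391/756 = 51.7%, Variant 2 125/295 = 42.4% → the video ad
Mobile: the video ad 1800/4280 = 42.1%, Variant 2 67/215 = 31.2% → the video ad
Overall: the video ad 2232/5095 = 43.8%, Variant 2 1233/2354 = 52.4% → Variant 2
The video ad wins each device group but Variant 2 wins overall — the comparison reverses. The video ad's impressions skew toward mobile, which has a lower base rate.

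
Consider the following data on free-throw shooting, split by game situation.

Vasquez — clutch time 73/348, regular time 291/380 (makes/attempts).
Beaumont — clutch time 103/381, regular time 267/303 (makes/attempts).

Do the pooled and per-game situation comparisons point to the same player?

Yes

Clutch time: Vasquez 73/348 = 21.0%, Beaumont 103/381 = 27.0% → Beaumont
Regular time: Vasquez 291/380 = 76.6%, Beaumont 267/303 = 88.1% → Beaumont
Overall: Vasquez 364/728 = 50.0%, Beaumont 370/684 = 54.1% → Beaumont
Beaumont wins overall and in every game group — no reversal.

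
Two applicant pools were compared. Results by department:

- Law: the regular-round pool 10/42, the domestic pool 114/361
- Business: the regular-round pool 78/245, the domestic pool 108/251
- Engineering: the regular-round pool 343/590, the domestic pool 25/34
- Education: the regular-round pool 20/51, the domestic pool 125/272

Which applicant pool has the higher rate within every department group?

Law: the regular-round pool 10/42 = 23.8%, the domestic pool 114/361 = 31.6% → the domestic pool
Business: the regular-round pool 78/245 = 31.8%, the domestic pool 108/251 = 43.0% → the domestic pool
Engineering: the regular-round pool 343/590 = 58.1%, the domestic pool 25/34 = 73.5% → the domestic pool
Education: the regular-round pool 20/51 = 39.2%, the domestic pool 125/272 = 46.0% → the domestic pool
The domestic pool has the higher rate in all 4 groups.

the domestic pool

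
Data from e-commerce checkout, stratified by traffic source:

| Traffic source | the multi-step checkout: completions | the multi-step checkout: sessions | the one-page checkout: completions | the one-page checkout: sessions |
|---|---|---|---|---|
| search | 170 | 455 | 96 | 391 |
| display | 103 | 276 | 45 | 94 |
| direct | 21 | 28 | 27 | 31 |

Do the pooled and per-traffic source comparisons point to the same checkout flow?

Search: the multi-step checkout 170/455 = 37.4%, the one-page checkout 96/391 = 24.6% → the multi-step checkout
Display: the multi-step checkout 103/276 = 37.3%, the one-page checkout 45/94 = 47.9% → the one-page checkout
Direct: the multi-step checkout 21/28 = 75.0%, the one-page checkout 27/31 = 87.1% → the one-page checkout
Overall: the multi-step checkout 294/759 = 38.7%, the one-page checkout 168/516 = 32.6% → the multi-step checkout
Neither sweeps: the multi-step checkout wins 1 of 3 groups, the one-page checkout wins 2. The multi-step checkout wins overall but not every group — no Simpson reversal.

No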